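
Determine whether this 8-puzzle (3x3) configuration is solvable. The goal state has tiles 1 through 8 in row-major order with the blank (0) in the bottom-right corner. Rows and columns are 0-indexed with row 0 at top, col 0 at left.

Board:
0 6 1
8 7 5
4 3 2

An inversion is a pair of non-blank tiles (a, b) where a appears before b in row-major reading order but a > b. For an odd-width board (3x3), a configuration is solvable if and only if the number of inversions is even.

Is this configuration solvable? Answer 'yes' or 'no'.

Answer: yes

Derivation:
Inversions (pairs i<j in row-major order where tile[i] > tile[j] > 0): 20
20 is even, so the puzzle is solvable.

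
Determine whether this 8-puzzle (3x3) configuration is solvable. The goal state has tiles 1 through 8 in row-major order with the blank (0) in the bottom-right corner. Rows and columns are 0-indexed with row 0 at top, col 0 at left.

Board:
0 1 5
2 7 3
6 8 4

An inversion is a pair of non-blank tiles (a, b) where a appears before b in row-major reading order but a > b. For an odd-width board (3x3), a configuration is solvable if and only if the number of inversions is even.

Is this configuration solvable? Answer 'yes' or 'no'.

Inversions (pairs i<j in row-major order where tile[i] > tile[j] > 0): 8
8 is even, so the puzzle is solvable.

Answer: yes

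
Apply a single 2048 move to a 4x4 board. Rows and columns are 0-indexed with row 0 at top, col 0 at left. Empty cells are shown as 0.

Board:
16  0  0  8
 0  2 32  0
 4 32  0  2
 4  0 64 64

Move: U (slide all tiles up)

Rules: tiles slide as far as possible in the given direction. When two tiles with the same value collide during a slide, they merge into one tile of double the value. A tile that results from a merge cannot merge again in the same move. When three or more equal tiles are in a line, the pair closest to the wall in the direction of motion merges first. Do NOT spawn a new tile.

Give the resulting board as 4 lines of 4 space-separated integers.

Slide up:
col 0: [16, 0, 4, 4] -> [16, 8, 0, 0]
col 1: [0, 2, 32, 0] -> [2, 32, 0, 0]
col 2: [0, 32, 0, 64] -> [32, 64, 0, 0]
col 3: [8, 0, 2, 64] -> [8, 2, 64, 0]

Answer: 16  2 32  8
 8 32 64  2
 0  0  0 64
 0  0  0  0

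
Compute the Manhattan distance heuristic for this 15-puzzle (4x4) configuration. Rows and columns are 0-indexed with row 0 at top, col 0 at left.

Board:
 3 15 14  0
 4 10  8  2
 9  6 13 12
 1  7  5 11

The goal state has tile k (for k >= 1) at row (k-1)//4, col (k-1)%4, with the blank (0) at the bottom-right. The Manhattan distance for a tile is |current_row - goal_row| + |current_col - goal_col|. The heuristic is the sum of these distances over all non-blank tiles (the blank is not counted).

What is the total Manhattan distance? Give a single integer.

Tile 3: at (0,0), goal (0,2), distance |0-0|+|0-2| = 2
Tile 15: at (0,1), goal (3,2), distance |0-3|+|1-2| = 4
Tile 14: at (0,2), goal (3,1), distance |0-3|+|2-1| = 4
Tile 4: at (1,0), goal (0,3), distance |1-0|+|0-3| = 4
Tile 10: at (1,1), goal (2,1), distance |1-2|+|1-1| = 1
Tile 8: at (1,2), goal (1,3), distance |1-1|+|2-3| = 1
Tile 2: at (1,3), goal (0,1), distance |1-0|+|3-1| = 3
Tile 9: at (2,0), goal (2,0), distance |2-2|+|0-0| = 0
Tile 6: at (2,1), goal (1,1), distance |2-1|+|1-1| = 1
Tile 13: at (2,2), goal (3,0), distance |2-3|+|2-0| = 3
Tile 12: at (2,3), goal (2,3), distance |2-2|+|3-3| = 0
Tile 1: at (3,0), goal (0,0), distance |3-0|+|0-0| = 3
Tile 7: at (3,1), goal (1,2), distance |3-1|+|1-2| = 3
Tile 5: at (3,2), goal (1,0), distance |3-1|+|2-0| = 4
Tile 11: at (3,3), goal (2,2), distance |3-2|+|3-2| = 2
Sum: 2 + 4 + 4 + 4 + 1 + 1 + 3 + 0 + 1 + 3 + 0 + 3 + 3 + 4 + 2 = 35

Answer: 35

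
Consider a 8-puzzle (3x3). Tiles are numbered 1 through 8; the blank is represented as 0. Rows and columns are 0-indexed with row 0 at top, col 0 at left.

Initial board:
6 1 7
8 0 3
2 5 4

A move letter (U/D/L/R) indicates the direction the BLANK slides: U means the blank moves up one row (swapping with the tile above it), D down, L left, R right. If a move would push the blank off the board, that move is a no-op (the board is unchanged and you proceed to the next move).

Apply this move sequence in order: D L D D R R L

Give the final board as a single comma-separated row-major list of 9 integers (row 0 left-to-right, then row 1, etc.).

After move 1 (D):
6 1 7
8 5 3
2 0 4

After move 2 (L):
6 1 7
8 5 3
0 2 4

After move 3 (D):
6 1 7
8 5 3
0 2 4

After move 4 (D):
6 1 7
8 5 3
0 2 4

After move 5 (R):
6 1 7
8 5 3
2 0 4

After move 6 (R):
6 1 7
8 5 3
2 4 0

After move 7 (L):
6 1 7
8 5 3
2 0 4

Answer: 6, 1, 7, 8, 5, 3, 2, 0, 4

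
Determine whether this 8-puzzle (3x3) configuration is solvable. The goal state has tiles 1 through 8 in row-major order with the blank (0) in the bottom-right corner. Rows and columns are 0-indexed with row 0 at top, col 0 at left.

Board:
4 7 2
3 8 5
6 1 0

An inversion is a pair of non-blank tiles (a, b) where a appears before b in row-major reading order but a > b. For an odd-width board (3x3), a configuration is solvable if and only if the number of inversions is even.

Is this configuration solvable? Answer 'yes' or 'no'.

Inversions (pairs i<j in row-major order where tile[i] > tile[j] > 0): 15
15 is odd, so the puzzle is not solvable.

Answer: no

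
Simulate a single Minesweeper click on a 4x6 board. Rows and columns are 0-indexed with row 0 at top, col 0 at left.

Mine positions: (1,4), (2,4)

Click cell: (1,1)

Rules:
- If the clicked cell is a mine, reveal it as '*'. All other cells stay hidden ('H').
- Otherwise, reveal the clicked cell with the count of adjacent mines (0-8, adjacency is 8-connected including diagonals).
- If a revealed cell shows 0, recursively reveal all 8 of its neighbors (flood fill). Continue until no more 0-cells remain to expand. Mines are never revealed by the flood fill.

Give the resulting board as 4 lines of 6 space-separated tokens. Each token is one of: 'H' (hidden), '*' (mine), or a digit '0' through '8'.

0 0 0 1 H H
0 0 0 2 H H
0 0 0 2 H H
0 0 0 1 H H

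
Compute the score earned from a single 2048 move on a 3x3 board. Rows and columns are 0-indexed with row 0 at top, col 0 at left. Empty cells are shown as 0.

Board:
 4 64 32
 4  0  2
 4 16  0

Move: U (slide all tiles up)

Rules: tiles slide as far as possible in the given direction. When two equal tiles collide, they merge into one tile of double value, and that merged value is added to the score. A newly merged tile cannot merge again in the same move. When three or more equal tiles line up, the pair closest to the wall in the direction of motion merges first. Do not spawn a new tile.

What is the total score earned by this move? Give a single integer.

Answer: 8

Derivation:
Slide up:
col 0: [4, 4, 4] -> [8, 4, 0]  score +8 (running 8)
col 1: [64, 0, 16] -> [64, 16, 0]  score +0 (running 8)
col 2: [32, 2, 0] -> [32, 2, 0]  score +0 (running 8)
Board after move:
 8 64 32
 4 16  2
 0  0  0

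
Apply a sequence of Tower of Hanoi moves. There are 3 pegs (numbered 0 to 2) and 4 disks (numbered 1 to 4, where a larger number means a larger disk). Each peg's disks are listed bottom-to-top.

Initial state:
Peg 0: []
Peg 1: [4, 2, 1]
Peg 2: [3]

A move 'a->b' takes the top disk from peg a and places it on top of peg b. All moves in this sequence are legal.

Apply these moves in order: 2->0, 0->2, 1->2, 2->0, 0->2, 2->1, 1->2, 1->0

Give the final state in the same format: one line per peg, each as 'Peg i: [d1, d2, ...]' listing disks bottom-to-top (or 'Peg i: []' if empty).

Answer: Peg 0: [2]
Peg 1: [4]
Peg 2: [3, 1]

Derivation:
After move 1 (2->0):
Peg 0: [3]
Peg 1: [4, 2, 1]
Peg 2: []

After move 2 (0->2):
Peg 0: []
Peg 1: [4, 2, 1]
Peg 2: [3]

After move 3 (1->2):
Peg 0: []
Peg 1: [4, 2]
Peg 2: [3, 1]

After move 4 (2->0):
Peg 0: [1]
Peg 1: [4, 2]
Peg 2: [3]

After move 5 (0->2):
Peg 0: []
Peg 1: [4, 2]
Peg 2: [3, 1]

After move 6 (2->1):
Peg 0: []
Peg 1: [4, 2, 1]
Peg 2: [3]

After move 7 (1->2):
Peg 0: []
Peg 1: [4, 2]
Peg 2: [3, 1]

After move 8 (1->0):
Peg 0: [2]
Peg 1: [4]
Peg 2: [3, 1]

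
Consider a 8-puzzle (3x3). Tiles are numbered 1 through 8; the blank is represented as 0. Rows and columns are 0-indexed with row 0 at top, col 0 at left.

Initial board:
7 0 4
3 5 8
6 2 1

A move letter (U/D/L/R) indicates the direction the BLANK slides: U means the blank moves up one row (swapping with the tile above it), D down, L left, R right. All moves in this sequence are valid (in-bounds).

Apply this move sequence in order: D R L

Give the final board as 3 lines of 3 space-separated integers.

Answer: 7 5 4
3 0 8
6 2 1

Derivation:
After move 1 (D):
7 5 4
3 0 8
6 2 1

After move 2 (R):
7 5 4
3 8 0
6 2 1

After move 3 (L):
7 5 4
3 0 8
6 2 1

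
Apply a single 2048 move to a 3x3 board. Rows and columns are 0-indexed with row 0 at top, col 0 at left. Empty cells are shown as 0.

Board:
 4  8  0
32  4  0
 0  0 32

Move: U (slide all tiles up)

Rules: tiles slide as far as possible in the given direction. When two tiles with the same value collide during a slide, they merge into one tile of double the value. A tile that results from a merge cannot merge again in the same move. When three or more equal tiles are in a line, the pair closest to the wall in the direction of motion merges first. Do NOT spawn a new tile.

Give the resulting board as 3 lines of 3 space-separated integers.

Slide up:
col 0: [4, 32, 0] -> [4, 32, 0]
col 1: [8, 4, 0] -> [8, 4, 0]
col 2: [0, 0, 32] -> [32, 0, 0]

Answer:  4  8 32
32  4  0
 0  0  0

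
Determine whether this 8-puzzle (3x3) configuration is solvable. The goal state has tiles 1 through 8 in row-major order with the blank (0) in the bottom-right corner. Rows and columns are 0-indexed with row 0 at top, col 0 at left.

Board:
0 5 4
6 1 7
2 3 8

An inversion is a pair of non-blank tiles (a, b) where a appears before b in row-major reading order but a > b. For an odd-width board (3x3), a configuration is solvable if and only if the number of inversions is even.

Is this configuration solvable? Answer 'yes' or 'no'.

Inversions (pairs i<j in row-major order where tile[i] > tile[j] > 0): 12
12 is even, so the puzzle is solvable.

Answer: yes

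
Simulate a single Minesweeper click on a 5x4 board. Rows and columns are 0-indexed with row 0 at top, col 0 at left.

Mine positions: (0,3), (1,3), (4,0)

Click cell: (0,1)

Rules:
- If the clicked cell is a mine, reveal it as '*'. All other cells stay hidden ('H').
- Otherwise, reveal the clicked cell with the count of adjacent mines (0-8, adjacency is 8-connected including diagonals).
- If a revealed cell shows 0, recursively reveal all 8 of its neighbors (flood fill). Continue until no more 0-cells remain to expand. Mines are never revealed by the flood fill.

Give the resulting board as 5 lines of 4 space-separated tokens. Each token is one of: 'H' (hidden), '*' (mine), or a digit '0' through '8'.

0 0 2 H
0 0 2 H
0 0 1 1
1 1 0 0
H 1 0 0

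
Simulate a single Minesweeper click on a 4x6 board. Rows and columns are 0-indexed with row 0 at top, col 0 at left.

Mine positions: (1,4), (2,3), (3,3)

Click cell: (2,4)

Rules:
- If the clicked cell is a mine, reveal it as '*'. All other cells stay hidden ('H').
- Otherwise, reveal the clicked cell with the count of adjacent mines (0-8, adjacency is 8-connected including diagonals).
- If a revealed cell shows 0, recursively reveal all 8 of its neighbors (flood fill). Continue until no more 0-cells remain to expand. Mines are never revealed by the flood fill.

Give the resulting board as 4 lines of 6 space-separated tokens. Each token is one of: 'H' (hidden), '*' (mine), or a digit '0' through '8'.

H H H H H H
H H H H H H
H H H H 3 H
H H H H H H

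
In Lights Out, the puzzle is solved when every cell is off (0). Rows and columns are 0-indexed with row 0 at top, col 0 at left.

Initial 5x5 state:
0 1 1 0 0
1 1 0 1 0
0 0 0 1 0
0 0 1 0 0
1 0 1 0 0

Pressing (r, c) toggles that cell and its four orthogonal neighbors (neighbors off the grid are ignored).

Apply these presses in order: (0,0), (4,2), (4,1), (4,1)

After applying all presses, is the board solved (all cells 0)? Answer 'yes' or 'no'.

Answer: no

Derivation:
After press 1 at (0,0):
1 0 1 0 0
0 1 0 1 0
0 0 0 1 0
0 0 1 0 0
1 0 1 0 0

After press 2 at (4,2):
1 0 1 0 0
0 1 0 1 0
0 0 0 1 0
0 0 0 0 0
1 1 0 1 0

After press 3 at (4,1):
1 0 1 0 0
0 1 0 1 0
0 0 0 1 0
0 1 0 0 0
0 0 1 1 0

After press 4 at (4,1):
1 0 1 0 0
0 1 0 1 0
0 0 0 1 0
0 0 0 0 0
1 1 0 1 0

Lights still on: 8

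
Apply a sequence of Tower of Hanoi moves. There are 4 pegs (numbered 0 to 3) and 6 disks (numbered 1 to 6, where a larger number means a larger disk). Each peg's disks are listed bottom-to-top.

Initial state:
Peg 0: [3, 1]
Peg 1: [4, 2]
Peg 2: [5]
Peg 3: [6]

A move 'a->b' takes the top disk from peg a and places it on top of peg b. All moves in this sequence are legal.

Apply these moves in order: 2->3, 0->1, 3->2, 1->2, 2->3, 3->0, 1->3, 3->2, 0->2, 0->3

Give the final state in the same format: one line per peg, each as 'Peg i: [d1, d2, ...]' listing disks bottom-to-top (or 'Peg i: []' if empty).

After move 1 (2->3):
Peg 0: [3, 1]
Peg 1: [4, 2]
Peg 2: []
Peg 3: [6, 5]

After move 2 (0->1):
Peg 0: [3]
Peg 1: [4, 2, 1]
Peg 2: []
Peg 3: [6, 5]

After move 3 (3->2):
Peg 0: [3]
Peg 1: [4, 2, 1]
Peg 2: [5]
Peg 3: [6]

After move 4 (1->2):
Peg 0: [3]
Peg 1: [4, 2]
Peg 2: [5, 1]
Peg 3: [6]

After move 5 (2->3):
Peg 0: [3]
Peg 1: [4, 2]
Peg 2: [5]
Peg 3: [6, 1]

After move 6 (3->0):
Peg 0: [3, 1]
Peg 1: [4, 2]
Peg 2: [5]
Peg 3: [6]

After move 7 (1->3):
Peg 0: [3, 1]
Peg 1: [4]
Peg 2: [5]
Peg 3: [6, 2]

After move 8 (3->2):
Peg 0: [3, 1]
Peg 1: [4]
Peg 2: [5, 2]
Peg 3: [6]

After move 9 (0->2):
Peg 0: [3]
Peg 1: [4]
Peg 2: [5, 2, 1]
Peg 3: [6]

After move 10 (0->3):
Peg 0: []
Peg 1: [4]
Peg 2: [5, 2, 1]
Peg 3: [6, 3]

Answer: Peg 0: []
Peg 1: [4]
Peg 2: [5, 2, 1]
Peg 3: [6, 3]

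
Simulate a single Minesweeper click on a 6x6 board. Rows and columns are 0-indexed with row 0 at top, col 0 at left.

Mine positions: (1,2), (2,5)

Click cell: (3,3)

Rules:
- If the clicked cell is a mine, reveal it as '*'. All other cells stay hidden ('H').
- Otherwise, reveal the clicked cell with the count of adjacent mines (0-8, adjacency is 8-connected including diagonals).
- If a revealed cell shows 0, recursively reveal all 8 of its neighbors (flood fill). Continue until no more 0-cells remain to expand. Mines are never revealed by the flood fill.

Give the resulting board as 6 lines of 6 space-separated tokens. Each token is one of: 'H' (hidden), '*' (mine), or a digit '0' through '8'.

0 1 H H H H
0 1 H H H H
0 1 1 1 1 H
0 0 0 0 1 1
0 0 0 0 0 0
0 0 0 0 0 0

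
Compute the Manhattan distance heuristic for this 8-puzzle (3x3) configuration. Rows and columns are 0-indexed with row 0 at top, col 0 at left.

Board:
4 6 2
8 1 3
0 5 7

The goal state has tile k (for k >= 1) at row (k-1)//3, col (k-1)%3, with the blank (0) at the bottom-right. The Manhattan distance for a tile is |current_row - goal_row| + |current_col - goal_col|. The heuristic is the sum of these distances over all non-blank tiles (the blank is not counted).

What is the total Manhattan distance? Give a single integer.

Answer: 12

Derivation:
Tile 4: (0,0)->(1,0) = 1
Tile 6: (0,1)->(1,2) = 2
Tile 2: (0,2)->(0,1) = 1
Tile 8: (1,0)->(2,1) = 2
Tile 1: (1,1)->(0,0) = 2
Tile 3: (1,2)->(0,2) = 1
Tile 5: (2,1)->(1,1) = 1
Tile 7: (2,2)->(2,0) = 2
Sum: 1 + 2 + 1 + 2 + 2 + 1 + 1 + 2 = 12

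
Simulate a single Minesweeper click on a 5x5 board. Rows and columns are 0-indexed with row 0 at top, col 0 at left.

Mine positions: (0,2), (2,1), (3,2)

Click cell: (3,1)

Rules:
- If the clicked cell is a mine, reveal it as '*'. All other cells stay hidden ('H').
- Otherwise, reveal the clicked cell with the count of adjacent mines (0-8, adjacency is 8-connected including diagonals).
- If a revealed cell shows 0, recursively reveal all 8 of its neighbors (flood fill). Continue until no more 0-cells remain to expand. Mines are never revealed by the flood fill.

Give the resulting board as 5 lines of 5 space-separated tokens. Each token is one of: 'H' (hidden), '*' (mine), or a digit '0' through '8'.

H H H H H
H H H H H
H H H H H
H 2 H H H
H H H H H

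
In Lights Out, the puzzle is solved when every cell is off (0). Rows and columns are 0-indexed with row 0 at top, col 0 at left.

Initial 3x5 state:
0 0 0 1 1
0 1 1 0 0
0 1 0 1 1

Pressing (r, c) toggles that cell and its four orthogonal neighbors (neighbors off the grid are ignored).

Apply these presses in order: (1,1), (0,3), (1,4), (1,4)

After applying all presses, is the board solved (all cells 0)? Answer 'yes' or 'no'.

Answer: no

Derivation:
After press 1 at (1,1):
0 1 0 1 1
1 0 0 0 0
0 0 0 1 1

After press 2 at (0,3):
0 1 1 0 0
1 0 0 1 0
0 0 0 1 1

After press 3 at (1,4):
0 1 1 0 1
1 0 0 0 1
0 0 0 1 0

After press 4 at (1,4):
0 1 1 0 0
1 0 0 1 0
0 0 0 1 1

Lights still on: 6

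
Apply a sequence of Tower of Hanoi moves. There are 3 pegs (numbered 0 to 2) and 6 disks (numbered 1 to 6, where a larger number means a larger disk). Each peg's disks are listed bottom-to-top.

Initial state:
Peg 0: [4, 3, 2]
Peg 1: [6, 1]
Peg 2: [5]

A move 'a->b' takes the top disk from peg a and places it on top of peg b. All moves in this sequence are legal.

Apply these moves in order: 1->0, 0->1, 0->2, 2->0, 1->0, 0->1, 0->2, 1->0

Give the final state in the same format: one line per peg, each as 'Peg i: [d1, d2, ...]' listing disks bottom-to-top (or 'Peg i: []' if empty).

Answer: Peg 0: [4, 3, 1]
Peg 1: [6]
Peg 2: [5, 2]

Derivation:
After move 1 (1->0):
Peg 0: [4, 3, 2, 1]
Peg 1: [6]
Peg 2: [5]

After move 2 (0->1):
Peg 0: [4, 3, 2]
Peg 1: [6, 1]
Peg 2: [5]

After move 3 (0->2):
Peg 0: [4, 3]
Peg 1: [6, 1]
Peg 2: [5, 2]

After move 4 (2->0):
Peg 0: [4, 3, 2]
Peg 1: [6, 1]
Peg 2: [5]

After move 5 (1->0):
Peg 0: [4, 3, 2, 1]
Peg 1: [6]
Peg 2: [5]

After move 6 (0->1):
Peg 0: [4, 3, 2]
Peg 1: [6, 1]
Peg 2: [5]

After move 7 (0->2):
Peg 0: [4, 3]
Peg 1: [6, 1]
Peg 2: [5, 2]

After move 8 (1->0):
Peg 0: [4, 3, 1]
Peg 1: [6]
Peg 2: [5, 2]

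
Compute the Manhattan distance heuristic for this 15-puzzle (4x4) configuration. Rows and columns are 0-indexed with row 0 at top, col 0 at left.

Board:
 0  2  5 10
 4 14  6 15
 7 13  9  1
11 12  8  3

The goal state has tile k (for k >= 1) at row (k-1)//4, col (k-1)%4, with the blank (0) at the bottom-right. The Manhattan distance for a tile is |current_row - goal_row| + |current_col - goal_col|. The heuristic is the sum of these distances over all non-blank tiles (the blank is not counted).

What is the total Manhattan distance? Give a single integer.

Answer: 42

Derivation:
Tile 2: at (0,1), goal (0,1), distance |0-0|+|1-1| = 0
Tile 5: at (0,2), goal (1,0), distance |0-1|+|2-0| = 3
Tile 10: at (0,3), goal (2,1), distance |0-2|+|3-1| = 4
Tile 4: at (1,0), goal (0,3), distance |1-0|+|0-3| = 4
Tile 14: at (1,1), goal (3,1), distance |1-3|+|1-1| = 2
Tile 6: at (1,2), goal (1,1), distance |1-1|+|2-1| = 1
Tile 15: at (1,3), goal (3,2), distance |1-3|+|3-2| = 3
Tile 7: at (2,0), goal (1,2), distance |2-1|+|0-2| = 3
Tile 13: at (2,1), goal (3,0), distance |2-3|+|1-0| = 2
Tile 9: at (2,2), goal (2,0), distance |2-2|+|2-0| = 2
Tile 1: at (2,3), goal (0,0), distance |2-0|+|3-0| = 5
Tile 11: at (3,0), goal (2,2), distance |3-2|+|0-2| = 3
Tile 12: at (3,1), goal (2,3), distance |3-2|+|1-3| = 3
Tile 8: at (3,2), goal (1,3), distance |3-1|+|2-3| = 3
Tile 3: at (3,3), goal (0,2), distance |3-0|+|3-2| = 4
Sum: 0 + 3 + 4 + 4 + 2 + 1 + 3 + 3 + 2 + 2 + 5 + 3 + 3 + 3 + 4 = 42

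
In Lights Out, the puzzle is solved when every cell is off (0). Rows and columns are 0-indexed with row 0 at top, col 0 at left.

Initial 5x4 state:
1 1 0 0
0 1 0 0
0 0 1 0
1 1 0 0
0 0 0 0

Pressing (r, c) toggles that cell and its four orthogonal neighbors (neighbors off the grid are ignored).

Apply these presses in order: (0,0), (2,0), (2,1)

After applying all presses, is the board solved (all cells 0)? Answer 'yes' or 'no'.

After press 1 at (0,0):
0 0 0 0
1 1 0 0
0 0 1 0
1 1 0 0
0 0 0 0

After press 2 at (2,0):
0 0 0 0
0 1 0 0
1 1 1 0
0 1 0 0
0 0 0 0

After press 3 at (2,1):
0 0 0 0
0 0 0 0
0 0 0 0
0 0 0 0
0 0 0 0

Lights still on: 0

Answer: yes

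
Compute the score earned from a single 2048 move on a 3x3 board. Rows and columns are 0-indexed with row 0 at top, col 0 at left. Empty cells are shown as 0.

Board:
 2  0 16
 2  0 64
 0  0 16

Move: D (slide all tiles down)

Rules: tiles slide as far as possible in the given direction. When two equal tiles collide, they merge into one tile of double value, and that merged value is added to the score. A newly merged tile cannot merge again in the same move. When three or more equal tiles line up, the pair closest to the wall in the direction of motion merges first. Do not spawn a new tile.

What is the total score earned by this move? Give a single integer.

Slide down:
col 0: [2, 2, 0] -> [0, 0, 4]  score +4 (running 4)
col 1: [0, 0, 0] -> [0, 0, 0]  score +0 (running 4)
col 2: [16, 64, 16] -> [16, 64, 16]  score +0 (running 4)
Board after move:
 0  0 16
 0  0 64
 4  0 16

Answer: 4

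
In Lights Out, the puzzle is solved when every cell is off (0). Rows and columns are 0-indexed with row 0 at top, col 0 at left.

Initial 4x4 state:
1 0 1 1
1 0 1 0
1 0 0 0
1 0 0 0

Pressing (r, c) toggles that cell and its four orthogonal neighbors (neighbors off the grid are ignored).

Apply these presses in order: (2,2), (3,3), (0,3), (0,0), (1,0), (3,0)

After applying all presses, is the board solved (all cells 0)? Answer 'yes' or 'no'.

Answer: no

Derivation:
After press 1 at (2,2):
1 0 1 1
1 0 0 0
1 1 1 1
1 0 1 0

After press 2 at (3,3):
1 0 1 1
1 0 0 0
1 1 1 0
1 0 0 1

After press 3 at (0,3):
1 0 0 0
1 0 0 1
1 1 1 0
1 0 0 1

After press 4 at (0,0):
0 1 0 0
0 0 0 1
1 1 1 0
1 0 0 1

After press 5 at (1,0):
1 1 0 0
1 1 0 1
0 1 1 0
1 0 0 1

After press 6 at (3,0):
1 1 0 0
1 1 0 1
1 1 1 0
0 1 0 1

Lights still on: 10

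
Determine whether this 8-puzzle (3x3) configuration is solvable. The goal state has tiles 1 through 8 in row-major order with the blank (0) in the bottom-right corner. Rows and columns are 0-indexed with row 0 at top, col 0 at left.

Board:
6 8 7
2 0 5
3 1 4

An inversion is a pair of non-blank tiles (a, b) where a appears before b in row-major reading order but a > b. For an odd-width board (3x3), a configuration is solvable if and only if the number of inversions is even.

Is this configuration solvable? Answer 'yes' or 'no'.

Answer: no

Derivation:
Inversions (pairs i<j in row-major order where tile[i] > tile[j] > 0): 21
21 is odd, so the puzzle is not solvable.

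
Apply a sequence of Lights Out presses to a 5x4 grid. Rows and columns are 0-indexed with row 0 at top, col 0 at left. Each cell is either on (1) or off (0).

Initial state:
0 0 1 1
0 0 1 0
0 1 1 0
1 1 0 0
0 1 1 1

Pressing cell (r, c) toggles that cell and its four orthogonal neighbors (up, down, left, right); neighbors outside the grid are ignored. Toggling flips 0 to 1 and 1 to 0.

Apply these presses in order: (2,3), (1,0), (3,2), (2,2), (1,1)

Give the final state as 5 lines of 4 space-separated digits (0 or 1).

After press 1 at (2,3):
0 0 1 1
0 0 1 1
0 1 0 1
1 1 0 1
0 1 1 1

After press 2 at (1,0):
1 0 1 1
1 1 1 1
1 1 0 1
1 1 0 1
0 1 1 1

After press 3 at (3,2):
1 0 1 1
1 1 1 1
1 1 1 1
1 0 1 0
0 1 0 1

After press 4 at (2,2):
1 0 1 1
1 1 0 1
1 0 0 0
1 0 0 0
0 1 0 1

After press 5 at (1,1):
1 1 1 1
0 0 1 1
1 1 0 0
1 0 0 0
0 1 0 1

Answer: 1 1 1 1
0 0 1 1
1 1 0 0
1 0 0 0
0 1 0 1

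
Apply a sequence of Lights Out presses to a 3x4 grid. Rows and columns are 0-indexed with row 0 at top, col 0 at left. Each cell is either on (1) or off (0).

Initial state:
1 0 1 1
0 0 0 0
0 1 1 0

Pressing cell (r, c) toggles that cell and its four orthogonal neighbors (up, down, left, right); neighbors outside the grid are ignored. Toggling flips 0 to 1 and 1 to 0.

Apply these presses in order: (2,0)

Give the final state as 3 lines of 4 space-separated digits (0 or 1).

After press 1 at (2,0):
1 0 1 1
1 0 0 0
1 0 1 0

Answer: 1 0 1 1
1 0 0 0
1 0 1 0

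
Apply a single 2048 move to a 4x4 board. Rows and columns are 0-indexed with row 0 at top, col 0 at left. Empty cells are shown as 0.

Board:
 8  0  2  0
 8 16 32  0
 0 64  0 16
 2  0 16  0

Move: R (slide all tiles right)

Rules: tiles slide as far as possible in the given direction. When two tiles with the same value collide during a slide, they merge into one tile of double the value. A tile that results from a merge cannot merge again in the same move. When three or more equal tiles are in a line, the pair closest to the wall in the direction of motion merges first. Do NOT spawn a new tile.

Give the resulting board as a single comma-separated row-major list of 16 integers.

Slide right:
row 0: [8, 0, 2, 0] -> [0, 0, 8, 2]
row 1: [8, 16, 32, 0] -> [0, 8, 16, 32]
row 2: [0, 64, 0, 16] -> [0, 0, 64, 16]
row 3: [2, 0, 16, 0] -> [0, 0, 2, 16]

Answer: 0, 0, 8, 2, 0, 8, 16, 32, 0, 0, 64, 16, 0, 0, 2, 16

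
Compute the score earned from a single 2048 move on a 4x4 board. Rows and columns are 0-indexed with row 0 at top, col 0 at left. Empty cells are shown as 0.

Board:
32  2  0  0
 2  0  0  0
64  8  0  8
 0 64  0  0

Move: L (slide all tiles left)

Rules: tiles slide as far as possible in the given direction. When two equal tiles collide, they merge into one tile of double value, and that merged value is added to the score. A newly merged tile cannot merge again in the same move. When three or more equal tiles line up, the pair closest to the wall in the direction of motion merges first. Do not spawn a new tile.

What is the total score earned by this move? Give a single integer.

Answer: 16

Derivation:
Slide left:
row 0: [32, 2, 0, 0] -> [32, 2, 0, 0]  score +0 (running 0)
row 1: [2, 0, 0, 0] -> [2, 0, 0, 0]  score +0 (running 0)
row 2: [64, 8, 0, 8] -> [64, 16, 0, 0]  score +16 (running 16)
row 3: [0, 64, 0, 0] -> [64, 0, 0, 0]  score +0 (running 16)
Board after move:
32  2  0  0
 2  0  0  0
64 16  0  0
64  0  0  0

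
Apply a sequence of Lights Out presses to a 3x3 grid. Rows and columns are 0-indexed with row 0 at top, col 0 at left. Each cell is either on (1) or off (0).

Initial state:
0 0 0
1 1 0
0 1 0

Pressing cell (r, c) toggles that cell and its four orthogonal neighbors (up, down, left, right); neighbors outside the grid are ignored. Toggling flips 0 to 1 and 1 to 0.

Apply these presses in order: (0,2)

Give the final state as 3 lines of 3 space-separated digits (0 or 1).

After press 1 at (0,2):
0 1 1
1 1 1
0 1 0

Answer: 0 1 1
1 1 1
0 1 0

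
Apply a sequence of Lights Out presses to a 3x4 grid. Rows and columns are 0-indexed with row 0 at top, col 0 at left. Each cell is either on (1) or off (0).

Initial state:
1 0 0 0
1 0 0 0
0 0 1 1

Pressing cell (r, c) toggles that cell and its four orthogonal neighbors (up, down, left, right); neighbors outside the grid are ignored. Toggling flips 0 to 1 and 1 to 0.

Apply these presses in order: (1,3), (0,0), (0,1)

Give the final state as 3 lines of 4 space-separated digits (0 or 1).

After press 1 at (1,3):
1 0 0 1
1 0 1 1
0 0 1 0

After press 2 at (0,0):
0 1 0 1
0 0 1 1
0 0 1 0

After press 3 at (0,1):
1 0 1 1
0 1 1 1
0 0 1 0

Answer: 1 0 1 1
0 1 1 1
0 0 1 0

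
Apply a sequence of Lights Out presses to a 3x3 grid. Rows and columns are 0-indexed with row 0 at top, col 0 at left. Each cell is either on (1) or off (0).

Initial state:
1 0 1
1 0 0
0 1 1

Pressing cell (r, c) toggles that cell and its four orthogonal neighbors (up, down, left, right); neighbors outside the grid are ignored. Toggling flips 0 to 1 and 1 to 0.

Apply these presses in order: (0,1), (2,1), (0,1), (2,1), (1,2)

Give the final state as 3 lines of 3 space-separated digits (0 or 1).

Answer: 1 0 0
1 1 1
0 1 0

Derivation:
After press 1 at (0,1):
0 1 0
1 1 0
0 1 1

After press 2 at (2,1):
0 1 0
1 0 0
1 0 0

After press 3 at (0,1):
1 0 1
1 1 0
1 0 0

After press 4 at (2,1):
1 0 1
1 0 0
0 1 1

After press 5 at (1,2):
1 0 0
1 1 1
0 1 0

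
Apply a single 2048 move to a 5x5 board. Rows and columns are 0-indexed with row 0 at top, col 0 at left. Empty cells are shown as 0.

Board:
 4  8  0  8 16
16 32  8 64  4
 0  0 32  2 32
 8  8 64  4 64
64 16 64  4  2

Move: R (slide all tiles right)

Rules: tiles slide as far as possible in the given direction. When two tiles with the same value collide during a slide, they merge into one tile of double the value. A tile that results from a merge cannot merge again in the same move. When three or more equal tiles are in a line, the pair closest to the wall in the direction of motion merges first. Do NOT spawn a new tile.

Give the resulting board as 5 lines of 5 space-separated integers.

Slide right:
row 0: [4, 8, 0, 8, 16] -> [0, 0, 4, 16, 16]
row 1: [16, 32, 8, 64, 4] -> [16, 32, 8, 64, 4]
row 2: [0, 0, 32, 2, 32] -> [0, 0, 32, 2, 32]
row 3: [8, 8, 64, 4, 64] -> [0, 16, 64, 4, 64]
row 4: [64, 16, 64, 4, 2] -> [64, 16, 64, 4, 2]

Answer:  0  0  4 16 16
16 32  8 64  4
 0  0 32  2 32
 0 16 64  4 64
64 16 64  4  2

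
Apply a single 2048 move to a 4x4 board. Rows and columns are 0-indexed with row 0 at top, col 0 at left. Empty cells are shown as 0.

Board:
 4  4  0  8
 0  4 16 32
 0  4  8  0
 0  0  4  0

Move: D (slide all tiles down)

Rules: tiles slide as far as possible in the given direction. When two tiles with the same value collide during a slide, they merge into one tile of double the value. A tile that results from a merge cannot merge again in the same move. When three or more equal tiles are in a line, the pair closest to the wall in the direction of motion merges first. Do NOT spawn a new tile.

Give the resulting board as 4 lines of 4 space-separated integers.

Answer:  0  0  0  0
 0  0 16  0
 0  4  8  8
 4  8  4 32

Derivation:
Slide down:
col 0: [4, 0, 0, 0] -> [0, 0, 0, 4]
col 1: [4, 4, 4, 0] -> [0, 0, 4, 8]
col 2: [0, 16, 8, 4] -> [0, 16, 8, 4]
col 3: [8, 32, 0, 0] -> [0, 0, 8, 32]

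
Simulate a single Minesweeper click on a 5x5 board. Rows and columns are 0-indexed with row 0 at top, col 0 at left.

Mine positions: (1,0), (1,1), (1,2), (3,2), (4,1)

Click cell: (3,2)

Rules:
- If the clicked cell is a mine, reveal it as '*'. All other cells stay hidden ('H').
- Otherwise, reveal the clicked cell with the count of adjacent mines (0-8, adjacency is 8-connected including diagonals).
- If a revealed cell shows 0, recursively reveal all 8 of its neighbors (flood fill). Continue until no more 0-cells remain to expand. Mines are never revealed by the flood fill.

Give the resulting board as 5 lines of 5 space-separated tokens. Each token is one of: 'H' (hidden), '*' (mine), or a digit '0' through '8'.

H H H H H
H H H H H
H H H H H
H H * H H
H H H H H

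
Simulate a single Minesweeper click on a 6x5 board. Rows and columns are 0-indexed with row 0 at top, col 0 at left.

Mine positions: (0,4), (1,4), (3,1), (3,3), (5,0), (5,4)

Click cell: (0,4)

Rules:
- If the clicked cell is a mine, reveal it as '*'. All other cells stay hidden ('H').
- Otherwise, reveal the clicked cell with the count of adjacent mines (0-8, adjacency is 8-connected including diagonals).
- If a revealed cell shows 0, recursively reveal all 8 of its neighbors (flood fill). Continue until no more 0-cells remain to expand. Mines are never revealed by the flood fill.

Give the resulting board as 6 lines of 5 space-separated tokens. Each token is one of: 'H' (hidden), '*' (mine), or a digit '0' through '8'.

H H H H *
H H H H H
H H H H H
H H H H H
H H H H H
H H H H H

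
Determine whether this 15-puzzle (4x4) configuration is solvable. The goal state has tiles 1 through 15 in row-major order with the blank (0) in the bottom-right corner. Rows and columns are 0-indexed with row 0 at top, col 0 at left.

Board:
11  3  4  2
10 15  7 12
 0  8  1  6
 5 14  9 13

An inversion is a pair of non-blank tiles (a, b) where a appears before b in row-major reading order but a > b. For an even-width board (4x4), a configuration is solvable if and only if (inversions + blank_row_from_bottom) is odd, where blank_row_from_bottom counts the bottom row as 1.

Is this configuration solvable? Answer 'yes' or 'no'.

Inversions: 44
Blank is in row 2 (0-indexed from top), which is row 2 counting from the bottom (bottom = 1).
44 + 2 = 46, which is even, so the puzzle is not solvable.

Answer: no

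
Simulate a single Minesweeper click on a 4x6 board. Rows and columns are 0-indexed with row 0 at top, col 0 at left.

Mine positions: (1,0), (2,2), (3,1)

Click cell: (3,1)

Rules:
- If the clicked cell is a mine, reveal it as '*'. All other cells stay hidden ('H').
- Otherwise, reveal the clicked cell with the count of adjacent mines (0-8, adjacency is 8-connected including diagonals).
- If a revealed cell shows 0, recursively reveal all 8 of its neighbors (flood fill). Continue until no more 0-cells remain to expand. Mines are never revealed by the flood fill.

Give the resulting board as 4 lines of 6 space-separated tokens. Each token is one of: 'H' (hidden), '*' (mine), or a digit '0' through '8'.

H H H H H H
H H H H H H
H H H H H H
H * H H H H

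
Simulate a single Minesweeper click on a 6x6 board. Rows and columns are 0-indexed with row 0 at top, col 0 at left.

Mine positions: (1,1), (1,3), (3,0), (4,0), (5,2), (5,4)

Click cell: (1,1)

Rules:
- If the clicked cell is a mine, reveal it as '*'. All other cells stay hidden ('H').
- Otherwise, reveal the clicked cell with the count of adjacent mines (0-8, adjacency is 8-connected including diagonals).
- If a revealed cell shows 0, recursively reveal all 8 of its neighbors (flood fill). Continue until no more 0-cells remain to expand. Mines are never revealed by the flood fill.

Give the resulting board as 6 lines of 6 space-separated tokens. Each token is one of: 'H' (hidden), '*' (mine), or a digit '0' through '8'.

H H H H H H
H * H H H H
H H H H H H
H H H H H H
H H H H H H
H H H H H H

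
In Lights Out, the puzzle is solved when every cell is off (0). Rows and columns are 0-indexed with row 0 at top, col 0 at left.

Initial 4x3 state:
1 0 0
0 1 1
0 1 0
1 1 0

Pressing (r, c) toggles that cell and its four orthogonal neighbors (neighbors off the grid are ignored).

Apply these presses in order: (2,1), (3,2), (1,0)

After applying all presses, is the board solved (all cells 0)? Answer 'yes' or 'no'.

Answer: no

Derivation:
After press 1 at (2,1):
1 0 0
0 0 1
1 0 1
1 0 0

After press 2 at (3,2):
1 0 0
0 0 1
1 0 0
1 1 1

After press 3 at (1,0):
0 0 0
1 1 1
0 0 0
1 1 1

Lights still on: 6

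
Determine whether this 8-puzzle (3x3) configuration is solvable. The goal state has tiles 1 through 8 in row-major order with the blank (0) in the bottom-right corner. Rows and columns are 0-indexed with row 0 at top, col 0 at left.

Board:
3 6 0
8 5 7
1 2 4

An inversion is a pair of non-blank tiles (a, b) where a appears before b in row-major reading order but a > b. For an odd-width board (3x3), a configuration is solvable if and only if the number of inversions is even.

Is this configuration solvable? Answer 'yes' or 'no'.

Inversions (pairs i<j in row-major order where tile[i] > tile[j] > 0): 17
17 is odd, so the puzzle is not solvable.

Answer: no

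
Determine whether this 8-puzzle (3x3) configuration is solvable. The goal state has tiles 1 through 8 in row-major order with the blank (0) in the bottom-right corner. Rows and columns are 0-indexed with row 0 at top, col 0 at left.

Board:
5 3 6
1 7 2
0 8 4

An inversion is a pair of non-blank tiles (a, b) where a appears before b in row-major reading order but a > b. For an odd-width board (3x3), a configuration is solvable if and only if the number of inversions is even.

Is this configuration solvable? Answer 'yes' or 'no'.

Inversions (pairs i<j in row-major order where tile[i] > tile[j] > 0): 12
12 is even, so the puzzle is solvable.

Answer: yes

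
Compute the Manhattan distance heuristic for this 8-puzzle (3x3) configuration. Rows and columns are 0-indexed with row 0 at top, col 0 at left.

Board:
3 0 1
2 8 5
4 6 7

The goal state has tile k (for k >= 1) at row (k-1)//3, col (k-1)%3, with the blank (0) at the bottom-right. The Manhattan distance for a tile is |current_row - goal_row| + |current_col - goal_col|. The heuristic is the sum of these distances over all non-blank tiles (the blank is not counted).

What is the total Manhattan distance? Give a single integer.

Tile 3: at (0,0), goal (0,2), distance |0-0|+|0-2| = 2
Tile 1: at (0,2), goal (0,0), distance |0-0|+|2-0| = 2
Tile 2: at (1,0), goal (0,1), distance |1-0|+|0-1| = 2
Tile 8: at (1,1), goal (2,1), distance |1-2|+|1-1| = 1
Tile 5: at (1,2), goal (1,1), distance |1-1|+|2-1| = 1
Tile 4: at (2,0), goal (1,0), distance |2-1|+|0-0| = 1
Tile 6: at (2,1), goal (1,2), distance |2-1|+|1-2| = 2
Tile 7: at (2,2), goal (2,0), distance |2-2|+|2-0| = 2
Sum: 2 + 2 + 2 + 1 + 1 + 1 + 2 + 2 = 13

Answer: 13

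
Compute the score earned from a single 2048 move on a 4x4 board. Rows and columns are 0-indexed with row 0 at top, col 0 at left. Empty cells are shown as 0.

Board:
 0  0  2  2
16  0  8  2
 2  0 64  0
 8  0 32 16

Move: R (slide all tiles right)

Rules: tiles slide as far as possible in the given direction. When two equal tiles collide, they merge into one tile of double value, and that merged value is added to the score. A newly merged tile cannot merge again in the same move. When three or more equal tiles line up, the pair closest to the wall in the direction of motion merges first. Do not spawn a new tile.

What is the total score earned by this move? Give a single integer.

Answer: 4

Derivation:
Slide right:
row 0: [0, 0, 2, 2] -> [0, 0, 0, 4]  score +4 (running 4)
row 1: [16, 0, 8, 2] -> [0, 16, 8, 2]  score +0 (running 4)
row 2: [2, 0, 64, 0] -> [0, 0, 2, 64]  score +0 (running 4)
row 3: [8, 0, 32, 16] -> [0, 8, 32, 16]  score +0 (running 4)
Board after move:
 0  0  0  4
 0 16  8  2
 0  0  2 64
 0  8 32 16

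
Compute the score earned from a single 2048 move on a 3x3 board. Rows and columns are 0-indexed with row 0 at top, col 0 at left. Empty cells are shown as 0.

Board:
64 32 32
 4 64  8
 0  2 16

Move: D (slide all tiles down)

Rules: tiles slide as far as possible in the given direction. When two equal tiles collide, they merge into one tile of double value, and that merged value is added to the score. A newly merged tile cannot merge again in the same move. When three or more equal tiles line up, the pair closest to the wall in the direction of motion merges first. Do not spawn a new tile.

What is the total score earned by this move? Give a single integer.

Slide down:
col 0: [64, 4, 0] -> [0, 64, 4]  score +0 (running 0)
col 1: [32, 64, 2] -> [32, 64, 2]  score +0 (running 0)
col 2: [32, 8, 16] -> [32, 8, 16]  score +0 (running 0)
Board after move:
 0 32 32
64 64  8
 4  2 16

Answer: 0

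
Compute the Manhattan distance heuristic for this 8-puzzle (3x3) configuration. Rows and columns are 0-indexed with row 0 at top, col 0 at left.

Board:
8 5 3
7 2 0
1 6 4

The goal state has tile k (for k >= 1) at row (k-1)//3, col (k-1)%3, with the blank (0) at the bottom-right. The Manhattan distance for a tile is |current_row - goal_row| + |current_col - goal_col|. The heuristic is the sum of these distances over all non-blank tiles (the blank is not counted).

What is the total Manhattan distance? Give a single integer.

Tile 8: (0,0)->(2,1) = 3
Tile 5: (0,1)->(1,1) = 1
Tile 3: (0,2)->(0,2) = 0
Tile 7: (1,0)->(2,0) = 1
Tile 2: (1,1)->(0,1) = 1
Tile 1: (2,0)->(0,0) = 2
Tile 6: (2,1)->(1,2) = 2
Tile 4: (2,2)->(1,0) = 3
Sum: 3 + 1 + 0 + 1 + 1 + 2 + 2 + 3 = 13

Answer: 13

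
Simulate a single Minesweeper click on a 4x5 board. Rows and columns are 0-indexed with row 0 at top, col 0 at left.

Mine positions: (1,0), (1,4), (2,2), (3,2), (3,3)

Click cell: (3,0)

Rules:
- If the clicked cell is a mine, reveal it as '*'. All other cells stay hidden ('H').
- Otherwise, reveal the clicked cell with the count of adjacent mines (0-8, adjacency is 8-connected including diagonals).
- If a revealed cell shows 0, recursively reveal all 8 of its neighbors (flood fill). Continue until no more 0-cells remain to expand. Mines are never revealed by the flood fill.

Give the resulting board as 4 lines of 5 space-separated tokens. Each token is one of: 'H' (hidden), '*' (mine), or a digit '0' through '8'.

H H H H H
H H H H H
1 3 H H H
0 2 H H H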